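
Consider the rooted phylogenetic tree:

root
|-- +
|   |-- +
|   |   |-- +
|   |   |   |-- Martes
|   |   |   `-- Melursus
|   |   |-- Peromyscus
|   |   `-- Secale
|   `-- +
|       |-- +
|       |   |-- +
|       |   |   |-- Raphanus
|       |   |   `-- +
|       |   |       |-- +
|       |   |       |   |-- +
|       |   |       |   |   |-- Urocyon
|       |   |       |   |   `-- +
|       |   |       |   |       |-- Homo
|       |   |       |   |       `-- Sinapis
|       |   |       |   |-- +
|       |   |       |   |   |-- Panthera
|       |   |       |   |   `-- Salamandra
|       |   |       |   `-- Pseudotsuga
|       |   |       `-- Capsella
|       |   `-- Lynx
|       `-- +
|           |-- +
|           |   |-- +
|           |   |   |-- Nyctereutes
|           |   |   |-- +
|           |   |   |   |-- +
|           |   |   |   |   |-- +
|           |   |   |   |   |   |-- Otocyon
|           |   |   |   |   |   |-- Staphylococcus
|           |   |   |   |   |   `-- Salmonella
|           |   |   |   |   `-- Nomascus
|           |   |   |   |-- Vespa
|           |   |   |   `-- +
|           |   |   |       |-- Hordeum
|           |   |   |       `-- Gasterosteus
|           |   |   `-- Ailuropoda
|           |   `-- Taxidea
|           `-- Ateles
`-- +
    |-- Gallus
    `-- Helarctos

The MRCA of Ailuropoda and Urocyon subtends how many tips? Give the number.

The MRCA of Ailuropoda and Urocyon is the node subtending (((Raphanus,(((Urocyon,(Homo,Sinapis)),(Panthera,Salamandra),Pseudotsuga),Capsella)),Lynx),(((Nyctereutes,(((Otocyon,Staphylococcus,Salmonella),Nomascus),Vespa,(Hordeum,Gasterosteus)),Ailuropoda),Taxidea),Ateles)).
That clade contains 20 terminal taxa: Ailuropoda, Ateles, Capsella, Gasterosteus, Homo, Hordeum, Lynx, Nomascus, Nyctereutes, Otocyon, Panthera, Pseudotsuga, Raphanus, Salamandra, Salmonella, Sinapis, Staphylococcus, Taxidea, Urocyon, Vespa.

20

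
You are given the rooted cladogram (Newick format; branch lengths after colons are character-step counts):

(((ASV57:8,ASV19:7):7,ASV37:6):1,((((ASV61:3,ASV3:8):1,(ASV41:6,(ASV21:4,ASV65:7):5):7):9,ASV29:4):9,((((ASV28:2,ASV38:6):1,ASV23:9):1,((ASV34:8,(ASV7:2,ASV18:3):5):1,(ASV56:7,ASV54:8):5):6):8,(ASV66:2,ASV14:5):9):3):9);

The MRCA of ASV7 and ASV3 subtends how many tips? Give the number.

16

The MRCA of ASV7 and ASV3 is the node subtending ((((ASV61,ASV3),(ASV41,(ASV21,ASV65))),ASV29),((((ASV28,ASV38),ASV23),((ASV34,(ASV7,ASV18)),(ASV56,ASV54))),(ASV66,ASV14))).
That clade contains 16 terminal taxa: ASV14, ASV18, ASV21, ASV23, ASV28, ASV29, ASV3, ASV34, ASV38, ASV41, ASV54, ASV56, ASV61, ASV65, ASV66, ASV7.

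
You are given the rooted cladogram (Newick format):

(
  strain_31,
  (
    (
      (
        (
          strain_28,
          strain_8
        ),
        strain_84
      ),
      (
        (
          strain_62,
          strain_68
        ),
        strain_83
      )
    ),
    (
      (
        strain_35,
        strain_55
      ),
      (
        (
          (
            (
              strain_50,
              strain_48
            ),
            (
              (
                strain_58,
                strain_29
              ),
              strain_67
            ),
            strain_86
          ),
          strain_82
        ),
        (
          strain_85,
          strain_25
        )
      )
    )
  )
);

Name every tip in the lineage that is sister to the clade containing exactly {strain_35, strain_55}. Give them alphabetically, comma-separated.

strain_25, strain_29, strain_48, strain_50, strain_58, strain_67, strain_82, strain_85, strain_86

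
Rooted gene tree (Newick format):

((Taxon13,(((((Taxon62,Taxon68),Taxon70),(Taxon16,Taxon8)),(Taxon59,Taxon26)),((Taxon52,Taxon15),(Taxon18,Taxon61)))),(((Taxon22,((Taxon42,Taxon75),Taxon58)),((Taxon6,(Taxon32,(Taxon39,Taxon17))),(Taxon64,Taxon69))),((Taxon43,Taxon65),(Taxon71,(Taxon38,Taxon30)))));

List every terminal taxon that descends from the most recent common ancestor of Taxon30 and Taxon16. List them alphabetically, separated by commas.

Tracing Taxon30: it sits inside (Taxon38,Taxon30).
Tracing Taxon16: it sits inside (Taxon16,Taxon8).
The smallest clade enclosing both is the whole tree (their MRCA is the root), so the answer is all 27 tips in alphabetical order.

Taxon13, Taxon15, Taxon16, Taxon17, Taxon18, Taxon22, Taxon26, Taxon30, Taxon32, Taxon38, Taxon39, Taxon42, Taxon43, Taxon52, Taxon58, Taxon59, Taxon6, Taxon61, Taxon62, Taxon64, Taxon65, Taxon68, Taxon69, Taxon70, Taxon71, Taxon75, Taxon8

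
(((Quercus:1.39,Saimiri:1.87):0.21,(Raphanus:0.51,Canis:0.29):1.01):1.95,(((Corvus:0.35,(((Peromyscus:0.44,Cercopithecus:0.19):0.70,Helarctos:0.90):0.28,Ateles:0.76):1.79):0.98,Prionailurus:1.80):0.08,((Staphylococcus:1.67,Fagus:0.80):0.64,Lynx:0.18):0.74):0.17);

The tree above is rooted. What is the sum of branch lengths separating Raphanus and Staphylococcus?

The path runs Raphanus → … → MRCA → … → Staphylococcus; the MRCA is the root of the tree.
Branch lengths along that path: 0.51 + 1.01 + 1.95 + 0.17 + 0.74 + 0.64 + 1.67 = 6.69.

6.69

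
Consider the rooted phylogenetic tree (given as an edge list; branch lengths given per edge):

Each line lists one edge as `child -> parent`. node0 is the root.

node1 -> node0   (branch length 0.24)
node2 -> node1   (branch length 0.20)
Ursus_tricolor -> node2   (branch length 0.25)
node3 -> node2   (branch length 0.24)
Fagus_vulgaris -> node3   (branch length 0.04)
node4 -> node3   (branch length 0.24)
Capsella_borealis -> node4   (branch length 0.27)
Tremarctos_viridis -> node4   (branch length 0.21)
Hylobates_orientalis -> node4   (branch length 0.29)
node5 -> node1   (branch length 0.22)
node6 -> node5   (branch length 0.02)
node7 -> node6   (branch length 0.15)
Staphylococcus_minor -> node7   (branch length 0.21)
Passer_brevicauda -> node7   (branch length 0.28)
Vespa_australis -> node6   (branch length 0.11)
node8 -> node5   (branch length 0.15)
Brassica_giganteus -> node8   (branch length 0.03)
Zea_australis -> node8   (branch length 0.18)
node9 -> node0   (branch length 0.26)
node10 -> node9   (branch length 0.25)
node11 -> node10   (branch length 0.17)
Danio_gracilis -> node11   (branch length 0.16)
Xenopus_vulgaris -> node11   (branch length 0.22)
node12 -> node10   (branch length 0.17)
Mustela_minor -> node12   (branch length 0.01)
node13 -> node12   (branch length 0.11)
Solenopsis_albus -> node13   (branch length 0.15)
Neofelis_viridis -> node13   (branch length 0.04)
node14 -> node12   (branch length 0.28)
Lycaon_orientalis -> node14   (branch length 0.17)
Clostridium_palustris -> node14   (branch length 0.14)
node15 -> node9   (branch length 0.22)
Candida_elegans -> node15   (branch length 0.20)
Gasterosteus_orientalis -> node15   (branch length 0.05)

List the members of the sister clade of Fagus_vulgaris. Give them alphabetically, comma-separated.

Capsella_borealis, Hylobates_orientalis, Tremarctos_viridis

Fagus_vulgaris attaches to the tree at the node subtending (Fagus_vulgaris,(Capsella_borealis,Tremarctos_viridis,Hylobates_orientalis)).
The other lineage descending from that same node — the sister group — is (Capsella_borealis,Tremarctos_viridis,Hylobates_orientalis); its 3 tips in alphabetical order are the answer.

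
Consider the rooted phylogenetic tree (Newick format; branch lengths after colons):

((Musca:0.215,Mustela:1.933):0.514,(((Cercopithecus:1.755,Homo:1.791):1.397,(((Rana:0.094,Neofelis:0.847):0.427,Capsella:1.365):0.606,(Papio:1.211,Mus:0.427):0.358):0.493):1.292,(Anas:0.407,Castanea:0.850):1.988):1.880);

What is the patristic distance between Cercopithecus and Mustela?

The path runs Cercopithecus → … → MRCA → … → Mustela; the MRCA is the root of the tree.
Branch lengths along that path: 1.755 + 1.397 + 1.292 + 1.880 + 0.514 + 1.933 = 8.771.

8.771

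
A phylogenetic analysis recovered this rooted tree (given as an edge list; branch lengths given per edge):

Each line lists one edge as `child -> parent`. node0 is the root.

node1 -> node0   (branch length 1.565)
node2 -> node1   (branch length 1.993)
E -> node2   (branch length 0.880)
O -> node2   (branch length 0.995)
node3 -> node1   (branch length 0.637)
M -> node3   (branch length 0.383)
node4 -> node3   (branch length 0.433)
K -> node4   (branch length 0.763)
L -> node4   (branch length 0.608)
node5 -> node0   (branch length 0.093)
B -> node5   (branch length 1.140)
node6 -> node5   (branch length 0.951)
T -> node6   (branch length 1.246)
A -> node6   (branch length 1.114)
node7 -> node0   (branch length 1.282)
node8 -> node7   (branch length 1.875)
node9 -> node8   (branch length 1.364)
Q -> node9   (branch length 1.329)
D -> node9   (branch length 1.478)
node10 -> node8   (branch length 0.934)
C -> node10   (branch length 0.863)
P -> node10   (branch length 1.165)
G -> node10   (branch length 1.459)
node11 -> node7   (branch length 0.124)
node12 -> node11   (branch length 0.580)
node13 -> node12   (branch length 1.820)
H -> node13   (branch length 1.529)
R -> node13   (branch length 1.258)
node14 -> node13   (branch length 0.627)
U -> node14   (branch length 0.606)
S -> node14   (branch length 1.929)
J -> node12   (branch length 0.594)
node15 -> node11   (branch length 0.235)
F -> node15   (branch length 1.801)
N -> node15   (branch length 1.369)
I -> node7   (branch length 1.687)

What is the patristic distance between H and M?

7.920

The path runs H → … → MRCA → … → M; the MRCA is the root of the tree.
Branch lengths along that path: 1.529 + 1.820 + 0.580 + 0.124 + 1.282 + 1.565 + 0.637 + 0.383 = 7.920.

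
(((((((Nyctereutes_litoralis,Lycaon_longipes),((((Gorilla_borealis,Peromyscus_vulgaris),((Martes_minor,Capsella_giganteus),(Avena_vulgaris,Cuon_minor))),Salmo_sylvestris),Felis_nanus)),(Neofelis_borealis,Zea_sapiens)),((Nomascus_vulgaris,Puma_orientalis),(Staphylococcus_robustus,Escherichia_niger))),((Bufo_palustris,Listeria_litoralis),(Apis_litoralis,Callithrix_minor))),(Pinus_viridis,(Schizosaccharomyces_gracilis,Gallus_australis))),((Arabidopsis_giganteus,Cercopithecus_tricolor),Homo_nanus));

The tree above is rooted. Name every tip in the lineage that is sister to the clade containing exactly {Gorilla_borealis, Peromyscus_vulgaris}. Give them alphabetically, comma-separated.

Avena_vulgaris, Capsella_giganteus, Cuon_minor, Martes_minor

The clade containing exactly {Gorilla_borealis, Peromyscus_vulgaris} attaches to the tree at the node subtending ((Gorilla_borealis,Peromyscus_vulgaris),((Martes_minor,Capsella_giganteus),(Avena_vulgaris,Cuon_minor))).
The other lineage descending from that same node — the sister group — is ((Martes_minor,Capsella_giganteus),(Avena_vulgaris,Cuon_minor)); its 4 tips in alphabetical order are the answer.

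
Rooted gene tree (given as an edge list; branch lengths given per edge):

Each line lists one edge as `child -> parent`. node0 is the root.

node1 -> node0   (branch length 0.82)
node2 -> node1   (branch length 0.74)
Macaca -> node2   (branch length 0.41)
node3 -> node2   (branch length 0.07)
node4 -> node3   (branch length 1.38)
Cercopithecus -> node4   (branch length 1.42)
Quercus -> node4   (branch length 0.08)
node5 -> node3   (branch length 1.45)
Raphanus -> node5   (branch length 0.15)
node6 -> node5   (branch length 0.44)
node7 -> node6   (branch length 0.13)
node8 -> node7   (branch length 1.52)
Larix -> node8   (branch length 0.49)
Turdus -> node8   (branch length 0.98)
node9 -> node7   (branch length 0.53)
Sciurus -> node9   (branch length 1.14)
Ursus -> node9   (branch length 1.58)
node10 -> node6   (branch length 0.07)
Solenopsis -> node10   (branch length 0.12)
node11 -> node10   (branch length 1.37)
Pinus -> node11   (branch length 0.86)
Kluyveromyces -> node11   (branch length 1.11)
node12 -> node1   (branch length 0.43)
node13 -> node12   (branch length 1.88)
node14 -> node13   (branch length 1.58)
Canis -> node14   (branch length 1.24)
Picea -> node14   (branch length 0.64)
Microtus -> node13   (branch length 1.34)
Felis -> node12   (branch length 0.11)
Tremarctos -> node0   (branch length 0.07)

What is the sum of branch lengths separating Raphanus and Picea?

6.94

The path runs Raphanus → … → MRCA → … → Picea; the MRCA is the node subtending ((Macaca,((Cercopithecus,Quercus),(Raphanus,(((Larix,Turdus),(Sciurus,Ursus)),(Solenopsis,(Pinus,Kluyveromyces)))))),(((Canis,Picea),Microtus),Felis)).
Branch lengths along that path: 0.15 + 1.45 + 0.07 + 0.74 + 0.43 + 1.88 + 1.58 + 0.64 = 6.94.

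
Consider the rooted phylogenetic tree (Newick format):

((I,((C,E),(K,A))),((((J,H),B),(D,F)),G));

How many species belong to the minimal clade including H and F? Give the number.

The MRCA of H and F is the node subtending (((J,H),B),(D,F)).
That clade contains 5 terminal taxa: B, D, F, H, J.

5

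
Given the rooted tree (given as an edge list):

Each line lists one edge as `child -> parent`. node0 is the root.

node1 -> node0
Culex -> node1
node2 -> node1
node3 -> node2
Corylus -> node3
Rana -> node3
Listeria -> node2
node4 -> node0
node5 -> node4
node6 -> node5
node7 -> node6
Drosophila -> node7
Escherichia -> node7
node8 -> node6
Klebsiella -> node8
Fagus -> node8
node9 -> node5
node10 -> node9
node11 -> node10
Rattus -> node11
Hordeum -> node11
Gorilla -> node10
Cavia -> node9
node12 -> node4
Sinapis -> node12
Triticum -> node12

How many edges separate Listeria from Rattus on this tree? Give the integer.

The MRCA of Listeria and Rattus is the root of the tree.
From Listeria up to that node: 3 branches. From Rattus up to the same node: 6 branches. Total: 3 + 6 = 9.

9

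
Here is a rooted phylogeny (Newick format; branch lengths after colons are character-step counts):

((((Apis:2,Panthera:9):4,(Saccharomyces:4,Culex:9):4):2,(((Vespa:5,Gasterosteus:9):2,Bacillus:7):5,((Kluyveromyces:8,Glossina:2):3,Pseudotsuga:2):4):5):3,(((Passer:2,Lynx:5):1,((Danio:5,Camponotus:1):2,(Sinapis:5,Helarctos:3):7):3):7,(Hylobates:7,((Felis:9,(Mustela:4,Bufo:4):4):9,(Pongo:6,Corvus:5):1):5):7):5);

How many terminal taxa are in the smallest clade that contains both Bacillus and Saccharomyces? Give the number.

The MRCA of Bacillus and Saccharomyces is the node subtending (((Apis,Panthera),(Saccharomyces,Culex)),(((Vespa,Gasterosteus),Bacillus),((Kluyveromyces,Glossina),Pseudotsuga))).
That clade contains 10 terminal taxa: Apis, Bacillus, Culex, Gasterosteus, Glossina, Kluyveromyces, Panthera, Pseudotsuga, Saccharomyces, Vespa.

10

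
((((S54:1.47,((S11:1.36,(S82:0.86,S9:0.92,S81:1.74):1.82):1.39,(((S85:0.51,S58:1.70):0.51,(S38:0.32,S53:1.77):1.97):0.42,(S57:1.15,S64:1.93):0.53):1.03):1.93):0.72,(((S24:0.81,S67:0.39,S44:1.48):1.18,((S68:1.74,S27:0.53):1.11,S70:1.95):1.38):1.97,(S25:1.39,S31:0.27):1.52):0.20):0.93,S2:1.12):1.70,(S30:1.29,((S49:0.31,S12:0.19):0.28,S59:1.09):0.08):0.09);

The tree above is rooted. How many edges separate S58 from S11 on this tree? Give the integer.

6

The MRCA of S58 and S11 is the node subtending ((S11,(S82,S9,S81)),(((S85,S58),(S38,S53)),(S57,S64))).
From S58 up to that node: 4 branches. From S11 up to the same node: 2 branches. Total: 4 + 2 = 6.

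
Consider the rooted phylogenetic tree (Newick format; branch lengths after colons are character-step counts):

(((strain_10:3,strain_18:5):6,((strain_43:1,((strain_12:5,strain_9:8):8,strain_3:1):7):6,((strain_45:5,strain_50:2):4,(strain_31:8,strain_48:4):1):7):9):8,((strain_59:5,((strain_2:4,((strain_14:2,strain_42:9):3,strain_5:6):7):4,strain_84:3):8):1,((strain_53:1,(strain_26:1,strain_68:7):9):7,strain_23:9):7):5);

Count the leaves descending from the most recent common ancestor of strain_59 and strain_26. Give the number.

The MRCA of strain_59 and strain_26 is the node subtending ((strain_59,((strain_2,((strain_14,strain_42),strain_5)),strain_84)),((strain_53,(strain_26,strain_68)),strain_23)).
That clade contains 10 terminal taxa: strain_14, strain_2, strain_23, strain_26, strain_42, strain_5, strain_53, strain_59, strain_68, strain_84.

10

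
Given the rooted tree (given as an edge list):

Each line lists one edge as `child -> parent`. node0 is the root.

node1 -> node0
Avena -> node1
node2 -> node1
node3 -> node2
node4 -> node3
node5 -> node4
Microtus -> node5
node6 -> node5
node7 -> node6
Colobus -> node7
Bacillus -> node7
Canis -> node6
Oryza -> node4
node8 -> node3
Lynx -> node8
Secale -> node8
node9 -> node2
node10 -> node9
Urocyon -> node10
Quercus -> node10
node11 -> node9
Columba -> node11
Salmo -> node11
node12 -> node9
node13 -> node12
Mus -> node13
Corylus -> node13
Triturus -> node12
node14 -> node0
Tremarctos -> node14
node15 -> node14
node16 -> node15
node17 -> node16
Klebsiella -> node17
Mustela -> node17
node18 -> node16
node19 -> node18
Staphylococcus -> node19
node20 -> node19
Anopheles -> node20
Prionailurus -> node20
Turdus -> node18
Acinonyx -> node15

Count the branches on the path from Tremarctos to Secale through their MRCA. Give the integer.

7

The MRCA of Tremarctos and Secale is the root of the tree.
From Tremarctos up to that node: 2 branches. From Secale up to the same node: 5 branches. Total: 2 + 5 = 7.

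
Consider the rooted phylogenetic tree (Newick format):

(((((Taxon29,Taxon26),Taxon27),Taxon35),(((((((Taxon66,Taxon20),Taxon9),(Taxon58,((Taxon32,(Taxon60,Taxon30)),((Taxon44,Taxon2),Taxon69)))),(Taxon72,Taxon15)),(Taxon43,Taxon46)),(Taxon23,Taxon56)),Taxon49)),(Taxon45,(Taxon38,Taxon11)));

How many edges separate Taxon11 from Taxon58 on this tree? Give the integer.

The MRCA of Taxon11 and Taxon58 is the root of the tree.
From Taxon11 up to that node: 3 branches. From Taxon58 up to the same node: 8 branches. Total: 3 + 8 = 11.

11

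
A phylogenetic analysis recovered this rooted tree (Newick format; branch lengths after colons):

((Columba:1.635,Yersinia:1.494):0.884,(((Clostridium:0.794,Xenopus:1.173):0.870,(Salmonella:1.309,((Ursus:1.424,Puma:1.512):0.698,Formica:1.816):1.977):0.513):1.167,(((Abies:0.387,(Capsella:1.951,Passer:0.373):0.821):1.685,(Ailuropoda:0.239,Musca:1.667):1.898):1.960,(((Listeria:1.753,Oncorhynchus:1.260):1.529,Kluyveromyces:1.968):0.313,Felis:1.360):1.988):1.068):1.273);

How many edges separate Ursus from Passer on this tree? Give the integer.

10

The MRCA of Ursus and Passer is the node subtending (((Clostridium,Xenopus),(Salmonella,((Ursus,Puma),Formica))),(((Abies,(Capsella,Passer)),(Ailuropoda,Musca)),(((Listeria,Oncorhynchus),Kluyveromyces),Felis))).
From Ursus up to that node: 5 branches. From Passer up to the same node: 5 branches. Total: 5 + 5 = 10.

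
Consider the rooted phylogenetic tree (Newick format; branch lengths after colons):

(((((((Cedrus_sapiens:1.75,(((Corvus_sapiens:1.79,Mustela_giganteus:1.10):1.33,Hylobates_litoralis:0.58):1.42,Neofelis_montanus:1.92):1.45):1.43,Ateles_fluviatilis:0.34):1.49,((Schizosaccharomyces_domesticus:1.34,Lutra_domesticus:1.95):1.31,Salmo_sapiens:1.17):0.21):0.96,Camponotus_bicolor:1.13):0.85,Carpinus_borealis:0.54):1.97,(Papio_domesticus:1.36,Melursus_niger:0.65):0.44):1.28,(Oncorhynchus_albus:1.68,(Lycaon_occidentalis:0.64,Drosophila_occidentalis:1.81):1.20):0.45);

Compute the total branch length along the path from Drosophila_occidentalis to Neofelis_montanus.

14.81

The path runs Drosophila_occidentalis → … → MRCA → … → Neofelis_montanus; the MRCA is the root of the tree.
Branch lengths along that path: 1.81 + 1.20 + 0.45 + 1.28 + 1.97 + 0.85 + 0.96 + 1.49 + 1.43 + 1.45 + 1.92 = 14.81.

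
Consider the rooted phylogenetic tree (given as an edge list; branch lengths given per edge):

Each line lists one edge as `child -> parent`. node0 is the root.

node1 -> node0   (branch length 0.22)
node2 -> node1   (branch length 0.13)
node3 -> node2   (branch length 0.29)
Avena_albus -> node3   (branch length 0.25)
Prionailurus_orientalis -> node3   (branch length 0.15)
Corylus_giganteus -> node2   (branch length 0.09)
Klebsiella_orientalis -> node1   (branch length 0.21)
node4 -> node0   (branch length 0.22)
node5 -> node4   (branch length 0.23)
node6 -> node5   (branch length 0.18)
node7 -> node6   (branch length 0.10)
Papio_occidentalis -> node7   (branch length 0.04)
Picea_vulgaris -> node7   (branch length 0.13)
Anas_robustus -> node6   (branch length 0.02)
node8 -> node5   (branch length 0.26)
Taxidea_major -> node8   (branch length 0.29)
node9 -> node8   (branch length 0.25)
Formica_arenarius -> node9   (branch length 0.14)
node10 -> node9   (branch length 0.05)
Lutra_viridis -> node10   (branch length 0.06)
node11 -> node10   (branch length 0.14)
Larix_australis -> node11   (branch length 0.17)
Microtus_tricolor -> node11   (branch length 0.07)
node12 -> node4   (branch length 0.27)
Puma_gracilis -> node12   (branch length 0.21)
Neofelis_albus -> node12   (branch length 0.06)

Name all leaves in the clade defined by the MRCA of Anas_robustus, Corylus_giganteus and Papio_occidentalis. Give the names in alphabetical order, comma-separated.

Tracing Anas_robustus: it sits inside ((Papio_occidentalis,Picea_vulgaris),Anas_robustus).
Tracing Corylus_giganteus: it sits inside ((Avena_albus,Prionailurus_orientalis),Corylus_giganteus).
Tracing Papio_occidentalis: it sits inside (Papio_occidentalis,Picea_vulgaris).
The smallest clade enclosing all 3 is the whole tree (their MRCA is the root), so the answer is all 14 tips in alphabetical order.

Anas_robustus, Avena_albus, Corylus_giganteus, Formica_arenarius, Klebsiella_orientalis, Larix_australis, Lutra_viridis, Microtus_tricolor, Neofelis_albus, Papio_occidentalis, Picea_vulgaris, Prionailurus_orientalis, Puma_gracilis, Taxidea_major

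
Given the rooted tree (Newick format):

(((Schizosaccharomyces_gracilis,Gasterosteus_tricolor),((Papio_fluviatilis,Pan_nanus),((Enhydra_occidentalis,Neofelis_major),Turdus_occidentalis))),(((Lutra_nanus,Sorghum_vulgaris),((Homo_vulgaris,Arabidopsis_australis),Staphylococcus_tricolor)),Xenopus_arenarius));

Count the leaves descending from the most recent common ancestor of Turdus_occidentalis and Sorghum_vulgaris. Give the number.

The MRCA of Turdus_occidentalis and Sorghum_vulgaris is the root, so the clade is the entire tree.
That clade contains 13 terminal taxa: Arabidopsis_australis, Enhydra_occidentalis, Gasterosteus_tricolor, Homo_vulgaris, Lutra_nanus, Neofelis_major, Pan_nanus, Papio_fluviatilis, Schizosaccharomyces_gracilis, Sorghum_vulgaris, Staphylococcus_tricolor, Turdus_occidentalis, Xenopus_arenarius.

13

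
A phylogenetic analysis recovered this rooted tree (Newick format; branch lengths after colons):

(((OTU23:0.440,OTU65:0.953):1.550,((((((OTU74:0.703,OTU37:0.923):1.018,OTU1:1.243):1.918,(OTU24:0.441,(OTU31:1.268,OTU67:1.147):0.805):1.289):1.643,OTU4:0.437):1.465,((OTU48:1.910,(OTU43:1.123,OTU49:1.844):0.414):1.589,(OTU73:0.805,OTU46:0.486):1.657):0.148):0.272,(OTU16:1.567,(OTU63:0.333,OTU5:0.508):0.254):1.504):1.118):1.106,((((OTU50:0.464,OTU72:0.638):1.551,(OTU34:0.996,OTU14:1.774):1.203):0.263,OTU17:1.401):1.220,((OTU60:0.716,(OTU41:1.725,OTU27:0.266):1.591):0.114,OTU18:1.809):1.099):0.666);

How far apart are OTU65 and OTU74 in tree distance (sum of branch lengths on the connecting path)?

The path runs OTU65 → … → MRCA → … → OTU74; the MRCA is the node subtending ((OTU23,OTU65),((((((OTU74,OTU37),OTU1),(OTU24,(OTU31,OTU67))),OTU4),((OTU48,(OTU43,OTU49)),(OTU73,OTU46))),(OTU16,(OTU63,OTU5)))).
Branch lengths along that path: 0.953 + 1.550 + 1.118 + 0.272 + 1.465 + 1.643 + 1.918 + 1.018 + 0.703 = 10.640.

10.640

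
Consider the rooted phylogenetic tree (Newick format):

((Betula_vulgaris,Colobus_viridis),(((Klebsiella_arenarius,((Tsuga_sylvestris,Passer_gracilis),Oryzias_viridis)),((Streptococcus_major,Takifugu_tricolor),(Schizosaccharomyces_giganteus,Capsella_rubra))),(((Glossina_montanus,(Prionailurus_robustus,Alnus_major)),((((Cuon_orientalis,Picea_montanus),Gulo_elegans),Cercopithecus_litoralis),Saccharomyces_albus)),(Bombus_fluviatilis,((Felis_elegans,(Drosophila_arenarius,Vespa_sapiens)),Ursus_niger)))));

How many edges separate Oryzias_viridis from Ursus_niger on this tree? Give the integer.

8

The MRCA of Oryzias_viridis and Ursus_niger is the node subtending (((Klebsiella_arenarius,((Tsuga_sylvestris,Passer_gracilis),Oryzias_viridis)),((Streptococcus_major,Takifugu_tricolor),(Schizosaccharomyces_giganteus,Capsella_rubra))),(((Glossina_montanus,(Prionailurus_robustus,Alnus_major)),((((Cuon_orientalis,Picea_montanus),Gulo_elegans),Cercopithecus_litoralis),Saccharomyces_albus)),(Bombus_fluviatilis,((Felis_elegans,(Drosophila_arenarius,Vespa_sapiens)),Ursus_niger)))).
From Oryzias_viridis up to that node: 4 branches. From Ursus_niger up to the same node: 4 branches. Total: 4 + 4 = 8.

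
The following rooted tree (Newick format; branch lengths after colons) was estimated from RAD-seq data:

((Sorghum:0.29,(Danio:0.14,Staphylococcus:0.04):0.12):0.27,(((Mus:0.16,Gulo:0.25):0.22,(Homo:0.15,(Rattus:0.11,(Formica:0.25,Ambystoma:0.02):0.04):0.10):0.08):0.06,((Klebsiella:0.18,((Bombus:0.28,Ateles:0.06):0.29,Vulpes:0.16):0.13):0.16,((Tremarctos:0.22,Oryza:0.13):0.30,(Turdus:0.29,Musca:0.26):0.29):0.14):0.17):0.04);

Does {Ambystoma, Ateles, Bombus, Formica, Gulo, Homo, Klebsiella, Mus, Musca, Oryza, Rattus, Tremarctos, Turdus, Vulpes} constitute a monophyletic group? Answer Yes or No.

The most recent common ancestor of these taxa subtends (((Mus,Gulo),(Homo,(Rattus,(Formica,Ambystoma)))),((Klebsiella,((Bombus,Ateles),Vulpes)),((Tremarctos,Oryza),(Turdus,Musca)))).
That clade has exactly 14 tips — every listed taxon and nothing else — so the group is monophyletic.

Yes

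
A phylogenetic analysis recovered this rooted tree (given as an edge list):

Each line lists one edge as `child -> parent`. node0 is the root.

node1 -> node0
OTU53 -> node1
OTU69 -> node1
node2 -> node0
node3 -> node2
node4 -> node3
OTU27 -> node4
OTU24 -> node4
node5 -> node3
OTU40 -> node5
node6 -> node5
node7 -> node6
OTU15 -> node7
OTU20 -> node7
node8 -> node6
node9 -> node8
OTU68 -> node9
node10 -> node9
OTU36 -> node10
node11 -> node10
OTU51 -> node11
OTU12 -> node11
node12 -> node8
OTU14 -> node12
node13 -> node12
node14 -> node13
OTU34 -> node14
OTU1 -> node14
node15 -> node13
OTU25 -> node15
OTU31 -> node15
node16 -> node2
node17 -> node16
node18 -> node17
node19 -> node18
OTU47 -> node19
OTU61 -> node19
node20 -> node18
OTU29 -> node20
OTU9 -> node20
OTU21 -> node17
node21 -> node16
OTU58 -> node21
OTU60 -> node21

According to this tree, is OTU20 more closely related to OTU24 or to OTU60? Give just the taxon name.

OTU24

The MRCA of OTU20 and OTU24 subtends ((OTU27,OTU24),(OTU40,((OTU15,OTU20),((OTU68,(OTU36,(OTU51,OTU12))),(OTU14,((OTU34,OTU1),(OTU25,OTU31))))))) (14 taxa).
The MRCA of OTU20 and OTU60 subtends (((OTU27,OTU24),(OTU40,((OTU15,OTU20),((OTU68,(OTU36,(OTU51,OTU12))),(OTU14,((OTU34,OTU1),(OTU25,OTU31))))))),((((OTU47,OTU61),(OTU29,OTU9)),OTU21),(OTU58,OTU60))) (21 taxa).
The first is nested inside the second, so OTU20 shares a more recent common ancestor with OTU24.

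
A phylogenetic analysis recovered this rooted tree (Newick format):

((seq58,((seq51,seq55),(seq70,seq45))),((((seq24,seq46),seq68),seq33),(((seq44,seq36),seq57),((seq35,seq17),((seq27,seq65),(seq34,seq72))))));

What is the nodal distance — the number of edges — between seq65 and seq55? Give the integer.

10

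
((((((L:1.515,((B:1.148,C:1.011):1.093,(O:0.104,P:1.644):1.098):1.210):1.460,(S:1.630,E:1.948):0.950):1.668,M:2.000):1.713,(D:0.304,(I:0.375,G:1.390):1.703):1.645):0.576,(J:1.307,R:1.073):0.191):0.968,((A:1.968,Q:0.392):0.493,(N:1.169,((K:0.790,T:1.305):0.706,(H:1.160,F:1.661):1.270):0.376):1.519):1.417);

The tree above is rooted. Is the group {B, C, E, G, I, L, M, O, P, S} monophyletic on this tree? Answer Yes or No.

The MRCA of the listed taxa subtends ((((L,((B,C),(O,P))),(S,E)),M),(D,(I,G))).
That clade also contains D, which is not in the proposed group, so the group is not monophyletic.

No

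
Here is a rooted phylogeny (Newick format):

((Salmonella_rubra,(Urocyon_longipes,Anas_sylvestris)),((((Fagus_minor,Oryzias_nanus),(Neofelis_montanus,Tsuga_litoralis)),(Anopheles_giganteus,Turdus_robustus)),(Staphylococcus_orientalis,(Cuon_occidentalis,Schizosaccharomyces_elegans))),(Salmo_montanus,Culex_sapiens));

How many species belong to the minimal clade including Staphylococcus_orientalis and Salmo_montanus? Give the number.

14

The MRCA of Staphylococcus_orientalis and Salmo_montanus is the root, so the clade is the entire tree.
That clade contains 14 terminal taxa: Anas_sylvestris, Anopheles_giganteus, Culex_sapiens, Cuon_occidentalis, Fagus_minor, Neofelis_montanus, Oryzias_nanus, Salmo_montanus, Salmonella_rubra, Schizosaccharomyces_elegans, Staphylococcus_orientalis, Tsuga_litoralis, Turdus_robustus, Urocyon_longipes.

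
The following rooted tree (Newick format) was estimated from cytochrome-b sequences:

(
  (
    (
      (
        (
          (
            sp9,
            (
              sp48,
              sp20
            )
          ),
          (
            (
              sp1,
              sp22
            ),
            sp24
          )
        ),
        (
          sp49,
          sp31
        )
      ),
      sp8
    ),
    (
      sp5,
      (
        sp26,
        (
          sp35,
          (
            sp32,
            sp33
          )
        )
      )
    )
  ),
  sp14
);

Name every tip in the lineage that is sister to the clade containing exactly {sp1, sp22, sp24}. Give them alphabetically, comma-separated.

The clade containing exactly {sp1, sp22, sp24} attaches to the tree at the node subtending ((sp9,(sp48,sp20)),((sp1,sp22),sp24)).
The other lineage descending from that same node — the sister group — is (sp9,(sp48,sp20)); its 3 tips in alphabetical order are the answer.

sp20, sp48, sp9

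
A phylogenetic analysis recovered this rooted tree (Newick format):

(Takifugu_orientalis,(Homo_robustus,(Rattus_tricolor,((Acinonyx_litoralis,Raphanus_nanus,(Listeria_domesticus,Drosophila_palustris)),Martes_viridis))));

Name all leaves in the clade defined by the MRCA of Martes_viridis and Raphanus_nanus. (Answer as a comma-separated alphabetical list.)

Acinonyx_litoralis, Drosophila_palustris, Listeria_domesticus, Martes_viridis, Raphanus_nanus

Tracing Martes_viridis: it sits inside ((Acinonyx_litoralis,Raphanus_nanus,(Listeria_domesticus,Drosophila_palustris)),Martes_viridis).
Tracing Raphanus_nanus: it sits inside (Acinonyx_litoralis,Raphanus_nanus,(Listeria_domesticus,Drosophila_palustris)).
The smallest clade enclosing both is ((Acinonyx_litoralis,Raphanus_nanus,(Listeria_domesticus,Drosophila_palustris)),Martes_viridis); the answer is its 5 terminal taxa in alphabetical order.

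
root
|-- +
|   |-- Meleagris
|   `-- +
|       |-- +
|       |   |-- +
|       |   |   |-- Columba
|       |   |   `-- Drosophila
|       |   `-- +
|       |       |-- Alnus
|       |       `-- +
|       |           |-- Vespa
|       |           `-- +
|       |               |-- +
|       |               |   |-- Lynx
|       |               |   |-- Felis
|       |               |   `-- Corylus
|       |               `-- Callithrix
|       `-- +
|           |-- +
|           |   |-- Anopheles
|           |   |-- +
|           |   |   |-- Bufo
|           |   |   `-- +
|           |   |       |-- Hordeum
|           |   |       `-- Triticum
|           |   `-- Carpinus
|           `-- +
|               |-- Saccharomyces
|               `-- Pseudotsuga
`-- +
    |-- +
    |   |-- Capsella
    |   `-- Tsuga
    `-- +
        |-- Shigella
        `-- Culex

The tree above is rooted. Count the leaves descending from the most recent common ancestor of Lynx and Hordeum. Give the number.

15

The MRCA of Lynx and Hordeum is the node subtending (((Columba,Drosophila),(Alnus,(Vespa,((Lynx,Felis,Corylus),Callithrix)))),((Anopheles,(Bufo,(Hordeum,Triticum)),Carpinus),(Saccharomyces,Pseudotsuga))).
That clade contains 15 terminal taxa: Alnus, Anopheles, Bufo, Callithrix, Carpinus, Columba, Corylus, Drosophila, Felis, Hordeum, Lynx, Pseudotsuga, Saccharomyces, Triticum, Vespa.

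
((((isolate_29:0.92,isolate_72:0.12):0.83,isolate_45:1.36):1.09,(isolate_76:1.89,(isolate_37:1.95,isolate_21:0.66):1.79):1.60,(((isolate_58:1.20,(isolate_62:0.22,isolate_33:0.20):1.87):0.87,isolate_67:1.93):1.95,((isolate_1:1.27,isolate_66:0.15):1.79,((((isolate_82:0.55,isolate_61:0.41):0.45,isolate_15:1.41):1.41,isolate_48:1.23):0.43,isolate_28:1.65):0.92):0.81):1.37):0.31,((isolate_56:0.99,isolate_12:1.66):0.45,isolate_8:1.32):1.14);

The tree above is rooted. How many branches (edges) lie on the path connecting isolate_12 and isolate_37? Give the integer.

7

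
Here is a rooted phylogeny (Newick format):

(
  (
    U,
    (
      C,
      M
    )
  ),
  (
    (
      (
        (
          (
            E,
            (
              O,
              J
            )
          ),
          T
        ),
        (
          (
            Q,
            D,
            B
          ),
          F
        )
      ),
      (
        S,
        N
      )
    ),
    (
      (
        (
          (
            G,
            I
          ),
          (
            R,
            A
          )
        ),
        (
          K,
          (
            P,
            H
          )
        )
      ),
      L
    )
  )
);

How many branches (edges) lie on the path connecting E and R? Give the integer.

10

The MRCA of E and R is the node subtending (((((E,(O,J)),T),((Q,D,B),F)),(S,N)),((((G,I),(R,A)),(K,(P,H))),L)).
From E up to that node: 5 branches. From R up to the same node: 5 branches. Total: 5 + 5 = 10.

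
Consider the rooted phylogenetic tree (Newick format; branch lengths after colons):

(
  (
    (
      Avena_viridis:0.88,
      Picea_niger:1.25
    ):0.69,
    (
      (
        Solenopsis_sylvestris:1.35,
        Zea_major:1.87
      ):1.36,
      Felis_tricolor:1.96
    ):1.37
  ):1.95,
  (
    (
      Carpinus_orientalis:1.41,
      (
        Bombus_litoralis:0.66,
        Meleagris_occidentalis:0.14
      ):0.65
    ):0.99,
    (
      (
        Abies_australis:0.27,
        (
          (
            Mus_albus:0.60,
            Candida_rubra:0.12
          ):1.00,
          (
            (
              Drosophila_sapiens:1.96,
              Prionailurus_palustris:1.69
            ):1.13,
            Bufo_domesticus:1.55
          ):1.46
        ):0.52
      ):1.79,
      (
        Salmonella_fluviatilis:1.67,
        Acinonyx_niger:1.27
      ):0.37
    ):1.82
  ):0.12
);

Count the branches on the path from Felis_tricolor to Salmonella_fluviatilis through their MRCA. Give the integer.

7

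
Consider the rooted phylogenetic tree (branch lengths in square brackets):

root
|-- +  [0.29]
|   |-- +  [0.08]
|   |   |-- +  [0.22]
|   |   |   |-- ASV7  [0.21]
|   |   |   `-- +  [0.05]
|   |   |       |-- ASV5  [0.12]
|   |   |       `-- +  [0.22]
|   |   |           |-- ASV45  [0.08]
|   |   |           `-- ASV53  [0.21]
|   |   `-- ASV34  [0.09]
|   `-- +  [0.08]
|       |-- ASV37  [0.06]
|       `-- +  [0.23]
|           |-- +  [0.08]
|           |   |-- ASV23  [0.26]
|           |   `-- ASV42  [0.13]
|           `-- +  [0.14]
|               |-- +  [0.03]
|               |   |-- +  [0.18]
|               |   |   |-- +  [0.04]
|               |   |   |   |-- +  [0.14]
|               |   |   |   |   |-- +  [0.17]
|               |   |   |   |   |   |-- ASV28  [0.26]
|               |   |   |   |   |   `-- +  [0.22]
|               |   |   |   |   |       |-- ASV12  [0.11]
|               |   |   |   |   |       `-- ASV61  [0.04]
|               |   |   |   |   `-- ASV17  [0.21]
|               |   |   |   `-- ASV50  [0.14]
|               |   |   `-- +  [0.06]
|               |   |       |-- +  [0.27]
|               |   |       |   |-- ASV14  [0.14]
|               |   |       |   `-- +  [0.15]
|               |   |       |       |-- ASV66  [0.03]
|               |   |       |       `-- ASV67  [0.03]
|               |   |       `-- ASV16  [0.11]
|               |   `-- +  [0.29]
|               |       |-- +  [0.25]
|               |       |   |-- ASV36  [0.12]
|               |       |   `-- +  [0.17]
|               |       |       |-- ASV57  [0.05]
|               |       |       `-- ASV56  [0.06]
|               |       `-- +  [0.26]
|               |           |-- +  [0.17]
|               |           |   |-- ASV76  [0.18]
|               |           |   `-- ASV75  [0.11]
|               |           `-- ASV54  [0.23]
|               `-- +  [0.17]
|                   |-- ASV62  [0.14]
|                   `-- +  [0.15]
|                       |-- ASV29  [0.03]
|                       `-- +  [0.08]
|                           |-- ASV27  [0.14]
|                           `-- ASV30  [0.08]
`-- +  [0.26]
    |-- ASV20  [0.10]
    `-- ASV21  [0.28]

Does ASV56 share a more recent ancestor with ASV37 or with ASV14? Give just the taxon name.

The MRCA of ASV56 and ASV14 subtends (((((ASV28,(ASV12,ASV61)),ASV17),ASV50),((ASV14,(ASV66,ASV67)),ASV16)),((ASV36,(ASV57,ASV56)),((ASV76,ASV75),ASV54))) (15 taxa).
The MRCA of ASV56 and ASV37 subtends (ASV37,((ASV23,ASV42),((((((ASV28,(ASV12,ASV61)),ASV17),ASV50),((ASV14,(ASV66,ASV67)),ASV16)),((ASV36,(ASV57,ASV56)),((ASV76,ASV75),ASV54))),(ASV62,(ASV29,(ASV27,ASV30)))))) (22 taxa).
The first is nested inside the second, so ASV56 shares a more recent common ancestor with ASV14.

ASV14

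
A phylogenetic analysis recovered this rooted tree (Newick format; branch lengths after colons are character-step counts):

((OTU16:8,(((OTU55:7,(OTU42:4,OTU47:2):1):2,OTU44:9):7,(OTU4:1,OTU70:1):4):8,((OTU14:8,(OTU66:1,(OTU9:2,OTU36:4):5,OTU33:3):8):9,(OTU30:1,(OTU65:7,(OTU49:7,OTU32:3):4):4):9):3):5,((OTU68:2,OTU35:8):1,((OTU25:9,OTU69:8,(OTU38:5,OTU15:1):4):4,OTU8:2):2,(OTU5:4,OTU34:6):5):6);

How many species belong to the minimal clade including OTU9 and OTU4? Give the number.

The MRCA of OTU9 and OTU4 is the node subtending (OTU16,(((OTU55,(OTU42,OTU47)),OTU44),(OTU4,OTU70)),((OTU14,(OTU66,(OTU9,OTU36),OTU33)),(OTU30,(OTU65,(OTU49,OTU32))))).
That clade contains 16 terminal taxa: OTU14, OTU16, OTU30, OTU32, OTU33, OTU36, OTU4, OTU42, OTU44, OTU47, OTU49, OTU55, OTU65, OTU66, OTU70, OTU9.

16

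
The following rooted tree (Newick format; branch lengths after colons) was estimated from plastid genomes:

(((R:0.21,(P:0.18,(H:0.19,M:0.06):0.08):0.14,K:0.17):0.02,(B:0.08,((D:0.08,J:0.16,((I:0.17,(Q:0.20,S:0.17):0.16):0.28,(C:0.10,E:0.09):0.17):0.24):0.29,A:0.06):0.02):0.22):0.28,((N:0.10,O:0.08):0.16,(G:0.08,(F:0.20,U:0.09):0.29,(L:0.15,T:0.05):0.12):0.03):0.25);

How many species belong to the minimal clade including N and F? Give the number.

7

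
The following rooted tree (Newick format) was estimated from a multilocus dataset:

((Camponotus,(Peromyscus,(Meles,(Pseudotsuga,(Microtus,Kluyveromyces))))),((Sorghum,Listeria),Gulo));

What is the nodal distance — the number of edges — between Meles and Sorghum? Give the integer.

7

The MRCA of Meles and Sorghum is the root of the tree.
From Meles up to that node: 4 branches. From Sorghum up to the same node: 3 branches. Total: 4 + 3 = 7.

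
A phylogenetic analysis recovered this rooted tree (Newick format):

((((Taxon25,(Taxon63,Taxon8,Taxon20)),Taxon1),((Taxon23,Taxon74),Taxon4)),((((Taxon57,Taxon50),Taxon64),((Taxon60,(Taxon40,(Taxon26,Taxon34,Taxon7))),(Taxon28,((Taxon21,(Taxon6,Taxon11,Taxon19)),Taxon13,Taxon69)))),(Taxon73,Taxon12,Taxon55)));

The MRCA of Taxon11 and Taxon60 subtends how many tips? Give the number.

The MRCA of Taxon11 and Taxon60 is the node subtending ((Taxon60,(Taxon40,(Taxon26,Taxon34,Taxon7))),(Taxon28,((Taxon21,(Taxon6,Taxon11,Taxon19)),Taxon13,Taxon69))).
That clade contains 12 terminal taxa: Taxon11, Taxon13, Taxon19, Taxon21, Taxon26, Taxon28, Taxon34, Taxon40, Taxon6, Taxon60, Taxon69, Taxon7.

12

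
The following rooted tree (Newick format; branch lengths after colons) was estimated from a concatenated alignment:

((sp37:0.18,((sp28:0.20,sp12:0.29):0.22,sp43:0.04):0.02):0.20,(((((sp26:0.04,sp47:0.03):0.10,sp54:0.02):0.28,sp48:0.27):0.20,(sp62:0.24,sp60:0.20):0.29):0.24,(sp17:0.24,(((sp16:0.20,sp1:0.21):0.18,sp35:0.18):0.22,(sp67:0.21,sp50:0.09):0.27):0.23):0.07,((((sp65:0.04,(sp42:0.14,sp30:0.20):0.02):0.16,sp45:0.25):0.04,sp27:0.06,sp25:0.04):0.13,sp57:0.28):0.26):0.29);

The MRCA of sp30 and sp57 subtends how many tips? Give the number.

The MRCA of sp30 and sp57 is the node subtending ((((sp65,(sp42,sp30)),sp45),sp27,sp25),sp57).
That clade contains 7 terminal taxa: sp25, sp27, sp30, sp42, sp45, sp57, sp65.

7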